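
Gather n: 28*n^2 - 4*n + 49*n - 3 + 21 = 28*n^2 + 45*n + 18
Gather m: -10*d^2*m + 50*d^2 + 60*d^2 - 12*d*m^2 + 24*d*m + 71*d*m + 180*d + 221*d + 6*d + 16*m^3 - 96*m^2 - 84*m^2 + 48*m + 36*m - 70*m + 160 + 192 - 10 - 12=110*d^2 + 407*d + 16*m^3 + m^2*(-12*d - 180) + m*(-10*d^2 + 95*d + 14) + 330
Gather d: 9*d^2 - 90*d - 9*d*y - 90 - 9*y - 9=9*d^2 + d*(-9*y - 90) - 9*y - 99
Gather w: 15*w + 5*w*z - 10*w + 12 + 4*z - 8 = w*(5*z + 5) + 4*z + 4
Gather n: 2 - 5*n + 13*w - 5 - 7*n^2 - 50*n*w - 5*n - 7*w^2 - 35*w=-7*n^2 + n*(-50*w - 10) - 7*w^2 - 22*w - 3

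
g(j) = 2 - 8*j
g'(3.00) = -8.00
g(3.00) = -22.00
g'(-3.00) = -8.00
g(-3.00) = 26.00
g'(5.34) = -8.00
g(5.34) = -40.72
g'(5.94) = -8.00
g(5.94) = -45.52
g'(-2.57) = -8.00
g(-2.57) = 22.56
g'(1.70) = -8.00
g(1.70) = -11.60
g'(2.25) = -8.00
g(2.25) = -16.00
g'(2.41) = -8.00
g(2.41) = -17.28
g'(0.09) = -8.00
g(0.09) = 1.28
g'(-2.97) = -8.00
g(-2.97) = 25.76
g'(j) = -8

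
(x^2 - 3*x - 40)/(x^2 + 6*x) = (x^2 - 3*x - 40)/(x*(x + 6))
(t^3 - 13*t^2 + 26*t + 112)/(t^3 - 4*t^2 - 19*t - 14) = (t - 8)/(t + 1)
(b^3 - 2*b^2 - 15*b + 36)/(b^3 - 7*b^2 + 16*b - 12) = (b^2 + b - 12)/(b^2 - 4*b + 4)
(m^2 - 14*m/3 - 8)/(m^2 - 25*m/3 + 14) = (3*m + 4)/(3*m - 7)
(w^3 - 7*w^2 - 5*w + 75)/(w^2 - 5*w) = w - 2 - 15/w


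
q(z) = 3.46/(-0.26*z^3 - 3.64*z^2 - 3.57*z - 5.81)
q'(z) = 3.46*(0.78*z^2 + 7.28*z + 3.57)/(-0.26*z^3 - 3.64*z^2 - 3.57*z - 5.81)^2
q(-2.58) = -0.21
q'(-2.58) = -0.13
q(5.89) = -0.02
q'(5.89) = 0.01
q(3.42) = -0.05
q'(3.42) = 0.03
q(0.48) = -0.41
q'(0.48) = 0.36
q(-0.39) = -0.70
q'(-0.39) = 0.12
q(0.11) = -0.55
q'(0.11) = 0.39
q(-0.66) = -0.70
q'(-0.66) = -0.13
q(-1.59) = -0.42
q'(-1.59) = -0.30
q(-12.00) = -0.09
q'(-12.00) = 0.07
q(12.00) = -0.00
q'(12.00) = 0.00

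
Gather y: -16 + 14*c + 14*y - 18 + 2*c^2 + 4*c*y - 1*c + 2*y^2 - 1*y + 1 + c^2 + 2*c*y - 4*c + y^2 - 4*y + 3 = 3*c^2 + 9*c + 3*y^2 + y*(6*c + 9) - 30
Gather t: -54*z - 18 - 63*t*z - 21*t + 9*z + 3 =t*(-63*z - 21) - 45*z - 15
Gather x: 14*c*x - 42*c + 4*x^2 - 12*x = -42*c + 4*x^2 + x*(14*c - 12)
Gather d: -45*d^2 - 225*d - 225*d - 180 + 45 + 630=-45*d^2 - 450*d + 495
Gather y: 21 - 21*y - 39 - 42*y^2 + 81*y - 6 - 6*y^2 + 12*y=-48*y^2 + 72*y - 24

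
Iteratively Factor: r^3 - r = (r + 1)*(r^2 - r) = (r - 1)*(r + 1)*(r)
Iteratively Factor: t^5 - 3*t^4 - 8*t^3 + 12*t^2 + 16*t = (t + 2)*(t^4 - 5*t^3 + 2*t^2 + 8*t) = (t - 4)*(t + 2)*(t^3 - t^2 - 2*t) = (t - 4)*(t - 2)*(t + 2)*(t^2 + t) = (t - 4)*(t - 2)*(t + 1)*(t + 2)*(t)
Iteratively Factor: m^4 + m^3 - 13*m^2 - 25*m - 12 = (m - 4)*(m^3 + 5*m^2 + 7*m + 3) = (m - 4)*(m + 3)*(m^2 + 2*m + 1) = (m - 4)*(m + 1)*(m + 3)*(m + 1)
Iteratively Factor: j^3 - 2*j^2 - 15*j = (j - 5)*(j^2 + 3*j) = j*(j - 5)*(j + 3)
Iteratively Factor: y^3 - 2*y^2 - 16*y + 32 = (y - 4)*(y^2 + 2*y - 8) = (y - 4)*(y - 2)*(y + 4)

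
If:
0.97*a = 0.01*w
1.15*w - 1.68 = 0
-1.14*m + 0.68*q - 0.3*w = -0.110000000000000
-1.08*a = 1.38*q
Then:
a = 0.02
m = -0.29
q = -0.01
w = 1.46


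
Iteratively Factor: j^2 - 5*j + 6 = (j - 3)*(j - 2)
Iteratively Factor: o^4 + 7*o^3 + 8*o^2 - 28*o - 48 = (o + 3)*(o^3 + 4*o^2 - 4*o - 16) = (o + 2)*(o + 3)*(o^2 + 2*o - 8) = (o + 2)*(o + 3)*(o + 4)*(o - 2)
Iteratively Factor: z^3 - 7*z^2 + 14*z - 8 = (z - 1)*(z^2 - 6*z + 8) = (z - 4)*(z - 1)*(z - 2)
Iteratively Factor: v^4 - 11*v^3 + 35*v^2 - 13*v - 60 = (v - 5)*(v^3 - 6*v^2 + 5*v + 12) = (v - 5)*(v + 1)*(v^2 - 7*v + 12) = (v - 5)*(v - 4)*(v + 1)*(v - 3)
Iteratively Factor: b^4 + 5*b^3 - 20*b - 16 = (b + 4)*(b^3 + b^2 - 4*b - 4) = (b + 1)*(b + 4)*(b^2 - 4) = (b - 2)*(b + 1)*(b + 4)*(b + 2)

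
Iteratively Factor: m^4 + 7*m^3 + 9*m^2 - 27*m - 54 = (m + 3)*(m^3 + 4*m^2 - 3*m - 18) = (m - 2)*(m + 3)*(m^2 + 6*m + 9) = (m - 2)*(m + 3)^2*(m + 3)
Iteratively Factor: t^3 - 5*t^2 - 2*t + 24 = (t - 4)*(t^2 - t - 6) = (t - 4)*(t - 3)*(t + 2)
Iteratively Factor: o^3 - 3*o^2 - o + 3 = (o + 1)*(o^2 - 4*o + 3) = (o - 1)*(o + 1)*(o - 3)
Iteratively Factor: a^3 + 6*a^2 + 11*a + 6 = (a + 2)*(a^2 + 4*a + 3) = (a + 1)*(a + 2)*(a + 3)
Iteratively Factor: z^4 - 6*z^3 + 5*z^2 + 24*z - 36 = (z - 2)*(z^3 - 4*z^2 - 3*z + 18) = (z - 2)*(z + 2)*(z^2 - 6*z + 9) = (z - 3)*(z - 2)*(z + 2)*(z - 3)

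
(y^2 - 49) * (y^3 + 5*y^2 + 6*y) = y^5 + 5*y^4 - 43*y^3 - 245*y^2 - 294*y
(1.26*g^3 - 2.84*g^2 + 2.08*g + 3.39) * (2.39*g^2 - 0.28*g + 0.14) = 3.0114*g^5 - 7.1404*g^4 + 5.9428*g^3 + 7.1221*g^2 - 0.658*g + 0.4746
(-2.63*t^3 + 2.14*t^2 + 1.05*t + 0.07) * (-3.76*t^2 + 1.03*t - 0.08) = 9.8888*t^5 - 10.7553*t^4 - 1.5334*t^3 + 0.6471*t^2 - 0.0119*t - 0.0056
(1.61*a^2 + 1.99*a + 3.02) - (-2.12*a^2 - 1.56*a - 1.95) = 3.73*a^2 + 3.55*a + 4.97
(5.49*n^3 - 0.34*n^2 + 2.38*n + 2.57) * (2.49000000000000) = 13.6701*n^3 - 0.8466*n^2 + 5.9262*n + 6.3993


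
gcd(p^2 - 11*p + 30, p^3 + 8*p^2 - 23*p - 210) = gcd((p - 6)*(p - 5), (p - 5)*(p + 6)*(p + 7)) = p - 5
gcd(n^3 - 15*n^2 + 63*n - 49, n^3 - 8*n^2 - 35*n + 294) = n^2 - 14*n + 49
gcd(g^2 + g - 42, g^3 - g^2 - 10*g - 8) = 1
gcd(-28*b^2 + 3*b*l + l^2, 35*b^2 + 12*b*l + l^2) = 7*b + l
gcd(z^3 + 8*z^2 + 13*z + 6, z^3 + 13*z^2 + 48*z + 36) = z^2 + 7*z + 6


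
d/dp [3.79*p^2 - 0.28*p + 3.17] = 7.58*p - 0.28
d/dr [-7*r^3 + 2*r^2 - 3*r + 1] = -21*r^2 + 4*r - 3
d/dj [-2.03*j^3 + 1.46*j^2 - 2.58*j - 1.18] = -6.09*j^2 + 2.92*j - 2.58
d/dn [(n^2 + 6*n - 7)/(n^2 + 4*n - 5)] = -2/(n^2 + 10*n + 25)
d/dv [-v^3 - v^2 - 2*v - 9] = -3*v^2 - 2*v - 2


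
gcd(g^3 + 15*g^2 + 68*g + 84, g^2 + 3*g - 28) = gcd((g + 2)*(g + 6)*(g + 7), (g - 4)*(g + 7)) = g + 7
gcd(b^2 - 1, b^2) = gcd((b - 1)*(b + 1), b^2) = 1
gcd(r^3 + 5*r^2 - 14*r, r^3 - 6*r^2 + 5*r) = r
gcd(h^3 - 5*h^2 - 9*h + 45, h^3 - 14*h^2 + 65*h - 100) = h - 5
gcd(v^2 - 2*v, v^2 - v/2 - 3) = v - 2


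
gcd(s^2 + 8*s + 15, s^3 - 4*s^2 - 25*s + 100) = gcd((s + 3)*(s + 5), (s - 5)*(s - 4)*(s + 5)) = s + 5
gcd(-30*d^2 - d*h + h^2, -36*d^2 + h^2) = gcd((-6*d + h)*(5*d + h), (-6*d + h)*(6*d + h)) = 6*d - h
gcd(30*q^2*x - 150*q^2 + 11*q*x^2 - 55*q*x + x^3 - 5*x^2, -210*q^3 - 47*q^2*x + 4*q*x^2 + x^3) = 30*q^2 + 11*q*x + x^2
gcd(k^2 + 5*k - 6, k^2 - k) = k - 1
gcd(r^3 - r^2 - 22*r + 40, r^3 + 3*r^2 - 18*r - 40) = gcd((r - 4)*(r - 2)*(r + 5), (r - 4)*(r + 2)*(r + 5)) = r^2 + r - 20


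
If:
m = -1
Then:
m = -1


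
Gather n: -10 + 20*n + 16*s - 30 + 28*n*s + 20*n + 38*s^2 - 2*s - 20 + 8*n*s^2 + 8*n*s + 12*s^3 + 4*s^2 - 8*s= n*(8*s^2 + 36*s + 40) + 12*s^3 + 42*s^2 + 6*s - 60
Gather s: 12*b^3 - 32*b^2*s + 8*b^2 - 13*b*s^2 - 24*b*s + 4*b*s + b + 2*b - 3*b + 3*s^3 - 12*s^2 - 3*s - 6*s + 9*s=12*b^3 + 8*b^2 + 3*s^3 + s^2*(-13*b - 12) + s*(-32*b^2 - 20*b)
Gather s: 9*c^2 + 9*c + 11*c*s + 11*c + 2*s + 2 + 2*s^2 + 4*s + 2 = 9*c^2 + 20*c + 2*s^2 + s*(11*c + 6) + 4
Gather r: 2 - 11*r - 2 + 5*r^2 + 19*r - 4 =5*r^2 + 8*r - 4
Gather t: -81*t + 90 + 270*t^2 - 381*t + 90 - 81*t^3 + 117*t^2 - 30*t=-81*t^3 + 387*t^2 - 492*t + 180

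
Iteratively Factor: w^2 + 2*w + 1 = (w + 1)*(w + 1)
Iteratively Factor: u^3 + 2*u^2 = (u)*(u^2 + 2*u) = u*(u + 2)*(u)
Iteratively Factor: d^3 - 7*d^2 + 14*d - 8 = (d - 2)*(d^2 - 5*d + 4) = (d - 2)*(d - 1)*(d - 4)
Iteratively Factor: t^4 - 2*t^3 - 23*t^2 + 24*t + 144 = (t - 4)*(t^3 + 2*t^2 - 15*t - 36) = (t - 4)*(t + 3)*(t^2 - t - 12) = (t - 4)*(t + 3)^2*(t - 4)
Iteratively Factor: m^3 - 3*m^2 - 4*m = (m)*(m^2 - 3*m - 4) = m*(m - 4)*(m + 1)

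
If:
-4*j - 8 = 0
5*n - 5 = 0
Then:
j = -2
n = 1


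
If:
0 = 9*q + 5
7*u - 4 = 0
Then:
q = -5/9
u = 4/7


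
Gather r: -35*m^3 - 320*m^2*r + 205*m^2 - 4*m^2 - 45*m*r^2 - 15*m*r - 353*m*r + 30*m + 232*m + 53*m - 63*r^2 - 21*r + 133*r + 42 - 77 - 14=-35*m^3 + 201*m^2 + 315*m + r^2*(-45*m - 63) + r*(-320*m^2 - 368*m + 112) - 49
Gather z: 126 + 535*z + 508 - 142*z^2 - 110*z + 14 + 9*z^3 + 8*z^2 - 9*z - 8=9*z^3 - 134*z^2 + 416*z + 640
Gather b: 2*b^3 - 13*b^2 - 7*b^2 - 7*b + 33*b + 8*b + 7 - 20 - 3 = 2*b^3 - 20*b^2 + 34*b - 16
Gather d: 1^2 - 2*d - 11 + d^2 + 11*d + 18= d^2 + 9*d + 8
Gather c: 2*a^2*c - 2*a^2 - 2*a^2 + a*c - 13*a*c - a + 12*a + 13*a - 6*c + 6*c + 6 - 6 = -4*a^2 + 24*a + c*(2*a^2 - 12*a)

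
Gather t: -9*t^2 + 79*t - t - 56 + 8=-9*t^2 + 78*t - 48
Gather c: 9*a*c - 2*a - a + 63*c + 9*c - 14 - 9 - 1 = -3*a + c*(9*a + 72) - 24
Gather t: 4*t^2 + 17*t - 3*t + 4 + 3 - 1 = 4*t^2 + 14*t + 6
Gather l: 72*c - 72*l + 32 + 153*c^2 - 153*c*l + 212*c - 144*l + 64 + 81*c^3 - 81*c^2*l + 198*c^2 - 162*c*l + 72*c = 81*c^3 + 351*c^2 + 356*c + l*(-81*c^2 - 315*c - 216) + 96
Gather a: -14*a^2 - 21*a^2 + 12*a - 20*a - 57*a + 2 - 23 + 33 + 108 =-35*a^2 - 65*a + 120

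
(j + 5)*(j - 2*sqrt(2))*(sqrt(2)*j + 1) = sqrt(2)*j^3 - 3*j^2 + 5*sqrt(2)*j^2 - 15*j - 2*sqrt(2)*j - 10*sqrt(2)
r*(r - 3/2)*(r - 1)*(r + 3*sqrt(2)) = r^4 - 5*r^3/2 + 3*sqrt(2)*r^3 - 15*sqrt(2)*r^2/2 + 3*r^2/2 + 9*sqrt(2)*r/2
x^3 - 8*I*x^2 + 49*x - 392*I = (x - 8*I)*(x - 7*I)*(x + 7*I)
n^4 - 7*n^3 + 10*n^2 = n^2*(n - 5)*(n - 2)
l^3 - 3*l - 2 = (l - 2)*(l + 1)^2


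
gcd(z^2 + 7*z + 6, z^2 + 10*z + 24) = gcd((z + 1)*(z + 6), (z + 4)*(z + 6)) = z + 6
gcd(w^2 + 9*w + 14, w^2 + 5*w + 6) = w + 2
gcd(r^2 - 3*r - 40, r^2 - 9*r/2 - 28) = r - 8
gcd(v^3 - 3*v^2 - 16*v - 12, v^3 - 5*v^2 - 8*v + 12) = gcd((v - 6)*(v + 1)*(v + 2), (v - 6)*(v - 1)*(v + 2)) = v^2 - 4*v - 12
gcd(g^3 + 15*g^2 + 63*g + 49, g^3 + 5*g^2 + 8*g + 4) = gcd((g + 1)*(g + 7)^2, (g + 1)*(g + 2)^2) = g + 1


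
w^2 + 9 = (w - 3*I)*(w + 3*I)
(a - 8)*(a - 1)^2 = a^3 - 10*a^2 + 17*a - 8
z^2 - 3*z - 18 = (z - 6)*(z + 3)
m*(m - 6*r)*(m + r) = m^3 - 5*m^2*r - 6*m*r^2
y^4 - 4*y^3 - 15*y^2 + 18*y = y*(y - 6)*(y - 1)*(y + 3)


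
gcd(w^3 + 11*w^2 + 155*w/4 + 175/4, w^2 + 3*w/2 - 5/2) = w + 5/2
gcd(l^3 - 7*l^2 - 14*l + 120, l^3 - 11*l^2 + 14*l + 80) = l - 5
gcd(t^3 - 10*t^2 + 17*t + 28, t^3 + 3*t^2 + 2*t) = t + 1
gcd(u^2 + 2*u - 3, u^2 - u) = u - 1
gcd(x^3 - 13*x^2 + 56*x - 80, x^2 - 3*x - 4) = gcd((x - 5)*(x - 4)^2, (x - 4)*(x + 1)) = x - 4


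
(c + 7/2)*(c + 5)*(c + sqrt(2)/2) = c^3 + sqrt(2)*c^2/2 + 17*c^2/2 + 17*sqrt(2)*c/4 + 35*c/2 + 35*sqrt(2)/4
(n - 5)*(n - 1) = n^2 - 6*n + 5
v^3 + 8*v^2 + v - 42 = (v - 2)*(v + 3)*(v + 7)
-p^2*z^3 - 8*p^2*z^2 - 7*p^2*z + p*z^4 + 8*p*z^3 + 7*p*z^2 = z*(-p + z)*(z + 7)*(p*z + p)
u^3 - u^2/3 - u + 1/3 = (u - 1)*(u - 1/3)*(u + 1)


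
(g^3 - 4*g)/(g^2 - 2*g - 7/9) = 9*g*(4 - g^2)/(-9*g^2 + 18*g + 7)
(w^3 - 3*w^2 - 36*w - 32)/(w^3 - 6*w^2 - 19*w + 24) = (w^2 + 5*w + 4)/(w^2 + 2*w - 3)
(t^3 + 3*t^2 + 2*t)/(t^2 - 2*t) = (t^2 + 3*t + 2)/(t - 2)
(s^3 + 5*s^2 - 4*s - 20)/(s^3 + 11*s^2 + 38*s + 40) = (s - 2)/(s + 4)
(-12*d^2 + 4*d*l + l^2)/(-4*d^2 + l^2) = (6*d + l)/(2*d + l)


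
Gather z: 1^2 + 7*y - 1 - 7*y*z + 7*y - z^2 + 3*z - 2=14*y - z^2 + z*(3 - 7*y) - 2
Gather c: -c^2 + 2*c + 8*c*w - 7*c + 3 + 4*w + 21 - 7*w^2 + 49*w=-c^2 + c*(8*w - 5) - 7*w^2 + 53*w + 24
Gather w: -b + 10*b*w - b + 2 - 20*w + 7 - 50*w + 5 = -2*b + w*(10*b - 70) + 14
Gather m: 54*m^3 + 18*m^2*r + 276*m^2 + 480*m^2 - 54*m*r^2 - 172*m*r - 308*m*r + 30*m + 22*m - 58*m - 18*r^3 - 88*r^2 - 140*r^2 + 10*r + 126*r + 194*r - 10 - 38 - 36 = 54*m^3 + m^2*(18*r + 756) + m*(-54*r^2 - 480*r - 6) - 18*r^3 - 228*r^2 + 330*r - 84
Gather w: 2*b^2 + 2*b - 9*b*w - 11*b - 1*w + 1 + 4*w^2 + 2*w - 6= 2*b^2 - 9*b + 4*w^2 + w*(1 - 9*b) - 5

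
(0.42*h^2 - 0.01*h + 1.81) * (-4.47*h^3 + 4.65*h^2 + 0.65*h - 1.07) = -1.8774*h^5 + 1.9977*h^4 - 7.8642*h^3 + 7.9606*h^2 + 1.1872*h - 1.9367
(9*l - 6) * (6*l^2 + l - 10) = 54*l^3 - 27*l^2 - 96*l + 60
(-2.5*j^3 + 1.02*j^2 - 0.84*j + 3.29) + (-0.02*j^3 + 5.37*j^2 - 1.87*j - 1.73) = -2.52*j^3 + 6.39*j^2 - 2.71*j + 1.56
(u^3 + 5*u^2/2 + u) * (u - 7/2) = u^4 - u^3 - 31*u^2/4 - 7*u/2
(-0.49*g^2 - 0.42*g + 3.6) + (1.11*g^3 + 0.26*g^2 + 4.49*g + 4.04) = 1.11*g^3 - 0.23*g^2 + 4.07*g + 7.64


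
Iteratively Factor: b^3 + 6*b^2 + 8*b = (b + 4)*(b^2 + 2*b) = b*(b + 4)*(b + 2)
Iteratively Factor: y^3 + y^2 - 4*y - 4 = (y + 2)*(y^2 - y - 2) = (y + 1)*(y + 2)*(y - 2)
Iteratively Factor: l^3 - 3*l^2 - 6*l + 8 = (l - 4)*(l^2 + l - 2) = (l - 4)*(l + 2)*(l - 1)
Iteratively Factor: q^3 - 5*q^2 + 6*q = (q - 3)*(q^2 - 2*q) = q*(q - 3)*(q - 2)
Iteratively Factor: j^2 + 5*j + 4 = (j + 4)*(j + 1)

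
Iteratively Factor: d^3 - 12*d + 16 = (d - 2)*(d^2 + 2*d - 8) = (d - 2)^2*(d + 4)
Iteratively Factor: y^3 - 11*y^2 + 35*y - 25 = (y - 1)*(y^2 - 10*y + 25) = (y - 5)*(y - 1)*(y - 5)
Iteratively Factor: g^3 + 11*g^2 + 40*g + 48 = (g + 4)*(g^2 + 7*g + 12) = (g + 3)*(g + 4)*(g + 4)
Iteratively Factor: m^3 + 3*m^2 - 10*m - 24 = (m + 2)*(m^2 + m - 12) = (m - 3)*(m + 2)*(m + 4)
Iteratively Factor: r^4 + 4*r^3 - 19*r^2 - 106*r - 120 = (r + 3)*(r^3 + r^2 - 22*r - 40) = (r + 2)*(r + 3)*(r^2 - r - 20) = (r + 2)*(r + 3)*(r + 4)*(r - 5)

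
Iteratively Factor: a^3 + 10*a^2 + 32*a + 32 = (a + 4)*(a^2 + 6*a + 8) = (a + 2)*(a + 4)*(a + 4)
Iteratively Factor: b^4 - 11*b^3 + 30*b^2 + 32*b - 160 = (b + 2)*(b^3 - 13*b^2 + 56*b - 80) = (b - 4)*(b + 2)*(b^2 - 9*b + 20) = (b - 4)^2*(b + 2)*(b - 5)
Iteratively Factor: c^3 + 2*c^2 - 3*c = (c)*(c^2 + 2*c - 3) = c*(c + 3)*(c - 1)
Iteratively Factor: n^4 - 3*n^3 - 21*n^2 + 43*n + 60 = (n + 4)*(n^3 - 7*n^2 + 7*n + 15) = (n - 5)*(n + 4)*(n^2 - 2*n - 3) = (n - 5)*(n - 3)*(n + 4)*(n + 1)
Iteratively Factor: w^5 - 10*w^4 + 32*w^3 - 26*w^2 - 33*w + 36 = (w + 1)*(w^4 - 11*w^3 + 43*w^2 - 69*w + 36) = (w - 3)*(w + 1)*(w^3 - 8*w^2 + 19*w - 12) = (w - 4)*(w - 3)*(w + 1)*(w^2 - 4*w + 3) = (w - 4)*(w - 3)^2*(w + 1)*(w - 1)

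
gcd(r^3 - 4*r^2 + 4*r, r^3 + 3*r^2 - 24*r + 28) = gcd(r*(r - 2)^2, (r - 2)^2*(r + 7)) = r^2 - 4*r + 4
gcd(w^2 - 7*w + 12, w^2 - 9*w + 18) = w - 3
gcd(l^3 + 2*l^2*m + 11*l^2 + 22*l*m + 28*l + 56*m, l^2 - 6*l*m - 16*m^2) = l + 2*m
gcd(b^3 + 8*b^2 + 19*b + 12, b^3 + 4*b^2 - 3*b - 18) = b + 3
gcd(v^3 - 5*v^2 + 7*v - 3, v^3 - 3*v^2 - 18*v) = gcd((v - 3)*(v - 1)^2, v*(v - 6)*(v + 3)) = 1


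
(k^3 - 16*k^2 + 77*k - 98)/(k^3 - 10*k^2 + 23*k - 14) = (k - 7)/(k - 1)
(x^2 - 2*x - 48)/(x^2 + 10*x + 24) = (x - 8)/(x + 4)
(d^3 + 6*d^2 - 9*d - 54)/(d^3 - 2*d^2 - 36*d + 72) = (d^2 - 9)/(d^2 - 8*d + 12)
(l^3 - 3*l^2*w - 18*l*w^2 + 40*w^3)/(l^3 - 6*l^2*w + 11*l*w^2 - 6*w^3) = (l^2 - l*w - 20*w^2)/(l^2 - 4*l*w + 3*w^2)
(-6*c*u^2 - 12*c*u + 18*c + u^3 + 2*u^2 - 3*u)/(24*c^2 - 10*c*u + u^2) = (u^2 + 2*u - 3)/(-4*c + u)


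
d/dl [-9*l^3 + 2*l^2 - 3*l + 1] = -27*l^2 + 4*l - 3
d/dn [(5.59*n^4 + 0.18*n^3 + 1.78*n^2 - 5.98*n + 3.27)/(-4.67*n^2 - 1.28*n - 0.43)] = (-52.2106*n^5 - 22.3062*n^4 - 10.0756*n^3 - 30.4372*n^2 + 29.011*n + 6.757)/(21.8089*n^4 + 11.9552*n^3 + 5.6546*n^2 + 1.1008*n + 0.1849)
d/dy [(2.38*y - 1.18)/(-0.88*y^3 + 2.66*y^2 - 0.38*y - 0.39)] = (4.1888*y^3 - 9.446*y^2 + 6.2776*y - 1.3766)/(0.7744*y^6 - 4.6816*y^5 + 7.7444*y^4 - 1.3352*y^3 - 1.9304*y^2 + 0.2964*y + 0.1521)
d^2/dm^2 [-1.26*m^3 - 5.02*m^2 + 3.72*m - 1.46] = -7.56*m - 10.04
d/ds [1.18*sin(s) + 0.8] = 1.18*cos(s)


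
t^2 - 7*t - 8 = (t - 8)*(t + 1)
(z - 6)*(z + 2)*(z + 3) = z^3 - z^2 - 24*z - 36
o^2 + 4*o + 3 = (o + 1)*(o + 3)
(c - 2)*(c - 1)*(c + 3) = c^3 - 7*c + 6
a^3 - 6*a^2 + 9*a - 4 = (a - 4)*(a - 1)^2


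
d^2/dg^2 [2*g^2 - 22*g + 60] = 4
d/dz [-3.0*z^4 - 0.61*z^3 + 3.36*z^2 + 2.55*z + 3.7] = -12.0*z^3 - 1.83*z^2 + 6.72*z + 2.55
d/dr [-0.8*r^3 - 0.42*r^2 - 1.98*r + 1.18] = -2.4*r^2 - 0.84*r - 1.98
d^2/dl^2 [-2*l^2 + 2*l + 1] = -4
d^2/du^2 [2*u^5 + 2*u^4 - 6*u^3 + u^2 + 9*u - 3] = 40*u^3 + 24*u^2 - 36*u + 2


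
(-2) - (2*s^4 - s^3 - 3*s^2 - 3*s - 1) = -2*s^4 + s^3 + 3*s^2 + 3*s - 1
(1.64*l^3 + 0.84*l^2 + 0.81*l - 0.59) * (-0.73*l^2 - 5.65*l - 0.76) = -1.1972*l^5 - 9.8792*l^4 - 6.5837*l^3 - 4.7842*l^2 + 2.7179*l + 0.4484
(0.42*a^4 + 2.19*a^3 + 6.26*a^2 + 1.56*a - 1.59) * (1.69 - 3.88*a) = -1.6296*a^5 - 7.7874*a^4 - 20.5877*a^3 + 4.5266*a^2 + 8.8056*a - 2.6871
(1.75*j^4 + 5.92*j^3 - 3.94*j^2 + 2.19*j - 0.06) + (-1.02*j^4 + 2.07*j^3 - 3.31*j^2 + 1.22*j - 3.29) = 0.73*j^4 + 7.99*j^3 - 7.25*j^2 + 3.41*j - 3.35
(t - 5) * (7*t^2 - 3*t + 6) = 7*t^3 - 38*t^2 + 21*t - 30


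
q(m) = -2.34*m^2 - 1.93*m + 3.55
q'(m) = -4.68*m - 1.93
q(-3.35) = -16.25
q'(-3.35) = 13.75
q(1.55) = -5.06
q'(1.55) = -9.18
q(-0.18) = 3.82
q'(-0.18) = -1.09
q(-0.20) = 3.84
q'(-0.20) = -0.99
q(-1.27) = 2.23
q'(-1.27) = 4.01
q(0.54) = 1.83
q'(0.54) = -4.46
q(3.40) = -30.06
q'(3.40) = -17.84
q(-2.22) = -3.70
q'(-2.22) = 8.46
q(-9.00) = -168.62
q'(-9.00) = 40.19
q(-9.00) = -168.62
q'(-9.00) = 40.19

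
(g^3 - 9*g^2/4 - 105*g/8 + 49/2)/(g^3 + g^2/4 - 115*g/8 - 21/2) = (4*g - 7)/(4*g + 3)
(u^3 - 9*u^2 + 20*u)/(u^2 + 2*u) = (u^2 - 9*u + 20)/(u + 2)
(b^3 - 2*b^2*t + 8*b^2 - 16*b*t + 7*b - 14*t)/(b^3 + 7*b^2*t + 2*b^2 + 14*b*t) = (b^3 - 2*b^2*t + 8*b^2 - 16*b*t + 7*b - 14*t)/(b*(b^2 + 7*b*t + 2*b + 14*t))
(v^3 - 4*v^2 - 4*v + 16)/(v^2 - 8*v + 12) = (v^2 - 2*v - 8)/(v - 6)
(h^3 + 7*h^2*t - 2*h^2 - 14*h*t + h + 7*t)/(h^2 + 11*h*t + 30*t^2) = (h^3 + 7*h^2*t - 2*h^2 - 14*h*t + h + 7*t)/(h^2 + 11*h*t + 30*t^2)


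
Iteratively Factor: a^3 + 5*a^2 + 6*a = (a + 2)*(a^2 + 3*a) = a*(a + 2)*(a + 3)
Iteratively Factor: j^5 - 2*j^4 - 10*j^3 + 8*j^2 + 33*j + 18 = (j + 2)*(j^4 - 4*j^3 - 2*j^2 + 12*j + 9) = (j - 3)*(j + 2)*(j^3 - j^2 - 5*j - 3) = (j - 3)*(j + 1)*(j + 2)*(j^2 - 2*j - 3) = (j - 3)^2*(j + 1)*(j + 2)*(j + 1)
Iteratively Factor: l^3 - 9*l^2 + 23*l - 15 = (l - 5)*(l^2 - 4*l + 3) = (l - 5)*(l - 1)*(l - 3)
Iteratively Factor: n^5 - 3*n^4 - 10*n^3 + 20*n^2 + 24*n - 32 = (n - 4)*(n^4 + n^3 - 6*n^2 - 4*n + 8) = (n - 4)*(n - 2)*(n^3 + 3*n^2 - 4) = (n - 4)*(n - 2)*(n + 2)*(n^2 + n - 2) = (n - 4)*(n - 2)*(n + 2)^2*(n - 1)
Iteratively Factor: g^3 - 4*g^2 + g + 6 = (g - 2)*(g^2 - 2*g - 3) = (g - 3)*(g - 2)*(g + 1)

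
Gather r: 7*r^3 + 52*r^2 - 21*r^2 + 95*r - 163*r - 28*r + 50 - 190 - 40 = 7*r^3 + 31*r^2 - 96*r - 180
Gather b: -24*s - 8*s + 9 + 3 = 12 - 32*s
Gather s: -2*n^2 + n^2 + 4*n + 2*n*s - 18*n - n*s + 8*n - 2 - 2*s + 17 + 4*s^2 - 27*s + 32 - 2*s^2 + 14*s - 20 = -n^2 - 6*n + 2*s^2 + s*(n - 15) + 27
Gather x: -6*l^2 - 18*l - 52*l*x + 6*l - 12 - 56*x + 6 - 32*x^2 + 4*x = -6*l^2 - 12*l - 32*x^2 + x*(-52*l - 52) - 6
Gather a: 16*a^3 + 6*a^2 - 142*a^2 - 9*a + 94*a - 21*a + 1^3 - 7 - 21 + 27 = 16*a^3 - 136*a^2 + 64*a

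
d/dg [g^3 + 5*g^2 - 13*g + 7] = 3*g^2 + 10*g - 13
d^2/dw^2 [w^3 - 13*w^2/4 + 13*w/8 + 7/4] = 6*w - 13/2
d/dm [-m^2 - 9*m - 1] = -2*m - 9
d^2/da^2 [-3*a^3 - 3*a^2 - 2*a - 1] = -18*a - 6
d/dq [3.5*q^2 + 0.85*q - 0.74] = 7.0*q + 0.85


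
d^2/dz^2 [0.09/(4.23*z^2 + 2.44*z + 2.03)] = (-3.220722*z^2 - 1.857816*z + 0.09*(8.46*z + 2.44)*(16.92*z + 4.88) - 1.545642)/(4.23*z^2 + 2.44*z + 2.03)^3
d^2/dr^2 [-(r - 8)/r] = 16/r^3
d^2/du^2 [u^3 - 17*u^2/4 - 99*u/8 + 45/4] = 6*u - 17/2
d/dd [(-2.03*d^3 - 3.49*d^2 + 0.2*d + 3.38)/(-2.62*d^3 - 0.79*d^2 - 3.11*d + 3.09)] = (-7.5401*d^4 + 13.6746*d^3 + 18.7606*d^2 - 16.2278*d + 11.1298)/(6.8644*d^6 + 4.1396*d^5 + 16.9205*d^4 - 11.2778*d^3 + 4.7899*d^2 - 19.2198*d + 9.5481)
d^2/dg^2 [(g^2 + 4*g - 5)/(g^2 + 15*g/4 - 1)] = 8*(4*g^3 - 192*g^2 - 708*g - 949)/(64*g^6 + 720*g^5 + 2508*g^4 + 1935*g^3 - 2508*g^2 + 720*g - 64)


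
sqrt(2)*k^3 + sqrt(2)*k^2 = k^2*(sqrt(2)*k + sqrt(2))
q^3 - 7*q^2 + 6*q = q*(q - 6)*(q - 1)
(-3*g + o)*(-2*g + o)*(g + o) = 6*g^3 + g^2*o - 4*g*o^2 + o^3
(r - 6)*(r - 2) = r^2 - 8*r + 12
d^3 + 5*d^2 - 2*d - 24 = (d - 2)*(d + 3)*(d + 4)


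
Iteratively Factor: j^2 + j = (j)*(j + 1)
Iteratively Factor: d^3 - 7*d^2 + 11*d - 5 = (d - 1)*(d^2 - 6*d + 5) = (d - 1)^2*(d - 5)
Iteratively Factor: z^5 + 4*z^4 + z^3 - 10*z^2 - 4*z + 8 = (z - 1)*(z^4 + 5*z^3 + 6*z^2 - 4*z - 8) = (z - 1)^2*(z^3 + 6*z^2 + 12*z + 8) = (z - 1)^2*(z + 2)*(z^2 + 4*z + 4) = (z - 1)^2*(z + 2)^2*(z + 2)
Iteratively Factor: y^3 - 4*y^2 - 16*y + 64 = (y - 4)*(y^2 - 16) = (y - 4)*(y + 4)*(y - 4)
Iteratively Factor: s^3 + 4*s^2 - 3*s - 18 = (s + 3)*(s^2 + s - 6) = (s + 3)^2*(s - 2)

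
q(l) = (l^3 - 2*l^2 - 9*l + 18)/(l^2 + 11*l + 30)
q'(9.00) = 0.61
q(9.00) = 2.40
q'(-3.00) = 5.00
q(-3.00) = 0.00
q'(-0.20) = -0.56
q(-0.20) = 0.71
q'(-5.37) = 274.90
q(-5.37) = 627.19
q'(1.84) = -0.12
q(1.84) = 0.02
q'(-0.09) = -0.54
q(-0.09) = 0.65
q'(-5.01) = 1119780.61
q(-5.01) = 11400.17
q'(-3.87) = 41.10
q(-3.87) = -14.58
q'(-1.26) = -0.61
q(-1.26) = 1.36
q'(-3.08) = 6.05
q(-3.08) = -0.44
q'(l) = (-2*l - 11)*(l^3 - 2*l^2 - 9*l + 18)/(l^2 + 11*l + 30)^2 + (3*l^2 - 4*l - 9)/(l^2 + 11*l + 30)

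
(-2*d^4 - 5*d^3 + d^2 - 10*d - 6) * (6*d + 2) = -12*d^5 - 34*d^4 - 4*d^3 - 58*d^2 - 56*d - 12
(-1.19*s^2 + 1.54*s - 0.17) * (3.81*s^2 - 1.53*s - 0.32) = -4.5339*s^4 + 7.6881*s^3 - 2.6231*s^2 - 0.2327*s + 0.0544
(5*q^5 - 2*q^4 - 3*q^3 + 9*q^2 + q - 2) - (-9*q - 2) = 5*q^5 - 2*q^4 - 3*q^3 + 9*q^2 + 10*q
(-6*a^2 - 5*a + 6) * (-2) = 12*a^2 + 10*a - 12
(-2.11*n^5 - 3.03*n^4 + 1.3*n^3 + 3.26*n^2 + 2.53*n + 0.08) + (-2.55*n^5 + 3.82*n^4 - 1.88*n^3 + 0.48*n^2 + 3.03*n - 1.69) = -4.66*n^5 + 0.79*n^4 - 0.58*n^3 + 3.74*n^2 + 5.56*n - 1.61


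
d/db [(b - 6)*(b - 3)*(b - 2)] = 3*b^2 - 22*b + 36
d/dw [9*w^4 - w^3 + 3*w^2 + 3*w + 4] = 36*w^3 - 3*w^2 + 6*w + 3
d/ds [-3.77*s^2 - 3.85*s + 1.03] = -7.54*s - 3.85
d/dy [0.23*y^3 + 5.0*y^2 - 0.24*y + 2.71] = 0.69*y^2 + 10.0*y - 0.24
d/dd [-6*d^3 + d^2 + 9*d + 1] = -18*d^2 + 2*d + 9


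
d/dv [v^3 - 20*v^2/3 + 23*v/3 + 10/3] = 3*v^2 - 40*v/3 + 23/3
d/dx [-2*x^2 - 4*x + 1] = -4*x - 4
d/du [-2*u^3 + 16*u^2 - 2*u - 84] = -6*u^2 + 32*u - 2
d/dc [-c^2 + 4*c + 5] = 4 - 2*c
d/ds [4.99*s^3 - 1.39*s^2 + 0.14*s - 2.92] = 14.97*s^2 - 2.78*s + 0.14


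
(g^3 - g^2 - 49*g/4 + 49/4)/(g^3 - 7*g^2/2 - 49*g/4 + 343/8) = 2*(g - 1)/(2*g - 7)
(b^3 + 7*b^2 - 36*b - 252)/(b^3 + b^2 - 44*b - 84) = (b^2 + b - 42)/(b^2 - 5*b - 14)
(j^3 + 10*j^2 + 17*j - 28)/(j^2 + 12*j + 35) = (j^2 + 3*j - 4)/(j + 5)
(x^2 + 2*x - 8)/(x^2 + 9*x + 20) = (x - 2)/(x + 5)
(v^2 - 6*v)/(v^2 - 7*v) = (v - 6)/(v - 7)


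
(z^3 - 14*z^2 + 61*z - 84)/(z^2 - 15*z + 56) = (z^2 - 7*z + 12)/(z - 8)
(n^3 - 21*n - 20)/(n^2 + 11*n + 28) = (n^2 - 4*n - 5)/(n + 7)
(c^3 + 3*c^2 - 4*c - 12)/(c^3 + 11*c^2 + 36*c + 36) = (c - 2)/(c + 6)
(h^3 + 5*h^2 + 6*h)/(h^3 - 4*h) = (h + 3)/(h - 2)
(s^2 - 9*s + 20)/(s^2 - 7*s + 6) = (s^2 - 9*s + 20)/(s^2 - 7*s + 6)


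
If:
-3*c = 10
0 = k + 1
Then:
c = -10/3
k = -1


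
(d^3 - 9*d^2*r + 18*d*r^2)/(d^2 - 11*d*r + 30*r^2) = d*(-d + 3*r)/(-d + 5*r)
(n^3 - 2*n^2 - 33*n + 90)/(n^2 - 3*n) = n + 1 - 30/n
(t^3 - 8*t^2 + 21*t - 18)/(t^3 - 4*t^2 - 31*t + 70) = (t^2 - 6*t + 9)/(t^2 - 2*t - 35)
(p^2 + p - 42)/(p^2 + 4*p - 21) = (p - 6)/(p - 3)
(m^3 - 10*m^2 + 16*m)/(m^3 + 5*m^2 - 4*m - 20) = m*(m - 8)/(m^2 + 7*m + 10)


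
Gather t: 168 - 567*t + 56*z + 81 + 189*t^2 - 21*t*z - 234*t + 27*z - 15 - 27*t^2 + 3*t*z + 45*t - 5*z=162*t^2 + t*(-18*z - 756) + 78*z + 234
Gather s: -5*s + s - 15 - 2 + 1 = -4*s - 16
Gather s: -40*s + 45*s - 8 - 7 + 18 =5*s + 3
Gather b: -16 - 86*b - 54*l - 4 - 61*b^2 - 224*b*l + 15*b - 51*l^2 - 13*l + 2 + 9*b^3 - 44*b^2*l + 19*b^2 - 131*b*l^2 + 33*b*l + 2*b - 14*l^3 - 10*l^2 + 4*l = 9*b^3 + b^2*(-44*l - 42) + b*(-131*l^2 - 191*l - 69) - 14*l^3 - 61*l^2 - 63*l - 18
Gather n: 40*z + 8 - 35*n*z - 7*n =n*(-35*z - 7) + 40*z + 8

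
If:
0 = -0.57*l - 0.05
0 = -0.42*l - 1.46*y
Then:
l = -0.09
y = 0.03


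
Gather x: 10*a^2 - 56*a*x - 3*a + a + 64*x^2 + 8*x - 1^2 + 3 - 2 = 10*a^2 - 2*a + 64*x^2 + x*(8 - 56*a)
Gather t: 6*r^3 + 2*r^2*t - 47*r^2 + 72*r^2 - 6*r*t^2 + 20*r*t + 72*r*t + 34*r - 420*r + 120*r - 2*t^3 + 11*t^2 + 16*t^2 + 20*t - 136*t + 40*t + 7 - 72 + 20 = 6*r^3 + 25*r^2 - 266*r - 2*t^3 + t^2*(27 - 6*r) + t*(2*r^2 + 92*r - 76) - 45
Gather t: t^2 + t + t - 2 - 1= t^2 + 2*t - 3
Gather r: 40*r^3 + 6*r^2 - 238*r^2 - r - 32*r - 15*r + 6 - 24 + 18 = 40*r^3 - 232*r^2 - 48*r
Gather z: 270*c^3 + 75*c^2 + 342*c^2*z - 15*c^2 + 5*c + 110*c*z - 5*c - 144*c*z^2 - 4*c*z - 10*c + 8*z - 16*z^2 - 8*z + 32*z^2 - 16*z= 270*c^3 + 60*c^2 - 10*c + z^2*(16 - 144*c) + z*(342*c^2 + 106*c - 16)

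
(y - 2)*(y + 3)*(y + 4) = y^3 + 5*y^2 - 2*y - 24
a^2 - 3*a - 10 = (a - 5)*(a + 2)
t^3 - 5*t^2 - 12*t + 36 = (t - 6)*(t - 2)*(t + 3)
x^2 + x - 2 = (x - 1)*(x + 2)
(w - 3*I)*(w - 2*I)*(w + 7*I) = w^3 + 2*I*w^2 + 29*w - 42*I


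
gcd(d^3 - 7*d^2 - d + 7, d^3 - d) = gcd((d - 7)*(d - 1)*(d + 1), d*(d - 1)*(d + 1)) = d^2 - 1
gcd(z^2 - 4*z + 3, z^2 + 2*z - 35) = 1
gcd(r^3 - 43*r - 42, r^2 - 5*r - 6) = r + 1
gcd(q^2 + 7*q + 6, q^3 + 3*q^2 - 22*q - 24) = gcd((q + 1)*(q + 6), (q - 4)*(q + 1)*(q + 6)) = q^2 + 7*q + 6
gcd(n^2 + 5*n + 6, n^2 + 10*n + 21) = n + 3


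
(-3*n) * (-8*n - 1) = 24*n^2 + 3*n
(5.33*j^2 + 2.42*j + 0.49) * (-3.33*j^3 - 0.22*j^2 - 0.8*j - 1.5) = -17.7489*j^5 - 9.2312*j^4 - 6.4281*j^3 - 10.0388*j^2 - 4.022*j - 0.735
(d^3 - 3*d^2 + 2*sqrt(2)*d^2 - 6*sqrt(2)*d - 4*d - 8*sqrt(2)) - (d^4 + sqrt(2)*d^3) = -d^4 - sqrt(2)*d^3 + d^3 - 3*d^2 + 2*sqrt(2)*d^2 - 6*sqrt(2)*d - 4*d - 8*sqrt(2)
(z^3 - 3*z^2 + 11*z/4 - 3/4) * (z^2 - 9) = z^5 - 3*z^4 - 25*z^3/4 + 105*z^2/4 - 99*z/4 + 27/4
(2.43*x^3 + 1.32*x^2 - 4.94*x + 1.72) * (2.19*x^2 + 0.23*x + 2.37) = 5.3217*x^5 + 3.4497*x^4 - 4.7559*x^3 + 5.759*x^2 - 11.3122*x + 4.0764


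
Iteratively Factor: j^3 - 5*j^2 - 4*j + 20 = (j - 5)*(j^2 - 4) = (j - 5)*(j + 2)*(j - 2)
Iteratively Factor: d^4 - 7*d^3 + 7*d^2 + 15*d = (d)*(d^3 - 7*d^2 + 7*d + 15) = d*(d - 3)*(d^2 - 4*d - 5) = d*(d - 5)*(d - 3)*(d + 1)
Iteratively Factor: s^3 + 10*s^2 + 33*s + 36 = (s + 3)*(s^2 + 7*s + 12) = (s + 3)*(s + 4)*(s + 3)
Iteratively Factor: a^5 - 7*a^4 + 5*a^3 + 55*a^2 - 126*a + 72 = (a - 3)*(a^4 - 4*a^3 - 7*a^2 + 34*a - 24) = (a - 4)*(a - 3)*(a^3 - 7*a + 6) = (a - 4)*(a - 3)*(a - 2)*(a^2 + 2*a - 3) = (a - 4)*(a - 3)*(a - 2)*(a - 1)*(a + 3)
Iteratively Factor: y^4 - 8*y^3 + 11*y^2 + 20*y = (y + 1)*(y^3 - 9*y^2 + 20*y) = (y - 4)*(y + 1)*(y^2 - 5*y) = (y - 5)*(y - 4)*(y + 1)*(y)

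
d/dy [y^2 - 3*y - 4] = 2*y - 3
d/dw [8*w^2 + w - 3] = 16*w + 1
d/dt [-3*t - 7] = -3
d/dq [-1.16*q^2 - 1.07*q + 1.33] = -2.32*q - 1.07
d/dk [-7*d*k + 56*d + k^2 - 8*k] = -7*d + 2*k - 8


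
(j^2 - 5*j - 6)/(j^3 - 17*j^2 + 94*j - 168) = (j + 1)/(j^2 - 11*j + 28)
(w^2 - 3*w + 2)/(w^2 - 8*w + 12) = (w - 1)/(w - 6)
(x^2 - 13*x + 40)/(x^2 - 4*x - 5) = (x - 8)/(x + 1)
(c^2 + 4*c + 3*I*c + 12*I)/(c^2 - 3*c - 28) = (c + 3*I)/(c - 7)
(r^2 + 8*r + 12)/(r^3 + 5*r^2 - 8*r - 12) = (r + 2)/(r^2 - r - 2)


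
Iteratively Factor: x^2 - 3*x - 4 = (x + 1)*(x - 4)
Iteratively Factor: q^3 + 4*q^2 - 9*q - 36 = (q + 4)*(q^2 - 9) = (q - 3)*(q + 4)*(q + 3)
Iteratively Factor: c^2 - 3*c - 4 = (c - 4)*(c + 1)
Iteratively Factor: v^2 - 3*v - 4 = (v + 1)*(v - 4)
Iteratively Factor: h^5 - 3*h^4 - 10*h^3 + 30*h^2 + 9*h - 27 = (h - 3)*(h^4 - 10*h^2 + 9) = (h - 3)*(h + 3)*(h^3 - 3*h^2 - h + 3) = (h - 3)*(h + 1)*(h + 3)*(h^2 - 4*h + 3) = (h - 3)^2*(h + 1)*(h + 3)*(h - 1)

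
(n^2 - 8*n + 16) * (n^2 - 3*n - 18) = n^4 - 11*n^3 + 22*n^2 + 96*n - 288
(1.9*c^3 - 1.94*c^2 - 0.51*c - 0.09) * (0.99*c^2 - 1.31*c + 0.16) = 1.881*c^5 - 4.4096*c^4 + 2.3405*c^3 + 0.2686*c^2 + 0.0363*c - 0.0144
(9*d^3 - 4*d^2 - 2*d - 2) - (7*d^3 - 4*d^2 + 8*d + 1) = 2*d^3 - 10*d - 3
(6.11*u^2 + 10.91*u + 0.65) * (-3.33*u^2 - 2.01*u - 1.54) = -20.3463*u^4 - 48.6114*u^3 - 33.503*u^2 - 18.1079*u - 1.001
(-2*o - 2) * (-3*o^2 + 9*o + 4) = 6*o^3 - 12*o^2 - 26*o - 8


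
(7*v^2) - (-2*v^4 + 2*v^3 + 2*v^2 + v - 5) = 2*v^4 - 2*v^3 + 5*v^2 - v + 5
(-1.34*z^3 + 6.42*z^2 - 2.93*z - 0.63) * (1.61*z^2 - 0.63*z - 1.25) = -2.1574*z^5 + 11.1804*z^4 - 7.0869*z^3 - 7.1934*z^2 + 4.0594*z + 0.7875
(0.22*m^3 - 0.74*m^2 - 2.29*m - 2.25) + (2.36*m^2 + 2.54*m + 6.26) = 0.22*m^3 + 1.62*m^2 + 0.25*m + 4.01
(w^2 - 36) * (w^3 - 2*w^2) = w^5 - 2*w^4 - 36*w^3 + 72*w^2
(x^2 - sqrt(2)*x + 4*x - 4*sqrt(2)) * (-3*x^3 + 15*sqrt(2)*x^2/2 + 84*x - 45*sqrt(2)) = -3*x^5 - 12*x^4 + 21*sqrt(2)*x^4/2 + 42*sqrt(2)*x^3 + 69*x^3 - 129*sqrt(2)*x^2 + 276*x^2 - 516*sqrt(2)*x + 90*x + 360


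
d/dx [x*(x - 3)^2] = 3*(x - 3)*(x - 1)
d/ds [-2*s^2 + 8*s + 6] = 8 - 4*s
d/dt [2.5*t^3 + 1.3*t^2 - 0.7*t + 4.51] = 7.5*t^2 + 2.6*t - 0.7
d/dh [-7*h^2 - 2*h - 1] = -14*h - 2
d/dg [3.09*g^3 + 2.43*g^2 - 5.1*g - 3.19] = 9.27*g^2 + 4.86*g - 5.1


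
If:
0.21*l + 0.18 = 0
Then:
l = -0.86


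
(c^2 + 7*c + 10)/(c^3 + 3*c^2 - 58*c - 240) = (c + 2)/(c^2 - 2*c - 48)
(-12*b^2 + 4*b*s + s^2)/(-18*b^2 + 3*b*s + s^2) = (-2*b + s)/(-3*b + s)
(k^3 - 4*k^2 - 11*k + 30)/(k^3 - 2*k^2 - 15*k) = (k - 2)/k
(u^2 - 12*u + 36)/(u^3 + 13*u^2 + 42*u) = (u^2 - 12*u + 36)/(u*(u^2 + 13*u + 42))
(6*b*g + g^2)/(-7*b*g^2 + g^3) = (-6*b - g)/(g*(7*b - g))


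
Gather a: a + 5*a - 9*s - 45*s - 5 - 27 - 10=6*a - 54*s - 42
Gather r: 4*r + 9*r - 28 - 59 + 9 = 13*r - 78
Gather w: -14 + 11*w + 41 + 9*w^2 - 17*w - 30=9*w^2 - 6*w - 3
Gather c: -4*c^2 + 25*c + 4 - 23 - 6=-4*c^2 + 25*c - 25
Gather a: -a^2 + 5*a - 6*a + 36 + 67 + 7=-a^2 - a + 110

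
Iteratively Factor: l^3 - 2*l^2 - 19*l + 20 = (l + 4)*(l^2 - 6*l + 5) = (l - 5)*(l + 4)*(l - 1)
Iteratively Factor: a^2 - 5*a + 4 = (a - 4)*(a - 1)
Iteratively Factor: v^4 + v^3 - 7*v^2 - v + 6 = (v - 2)*(v^3 + 3*v^2 - v - 3) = (v - 2)*(v + 1)*(v^2 + 2*v - 3) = (v - 2)*(v + 1)*(v + 3)*(v - 1)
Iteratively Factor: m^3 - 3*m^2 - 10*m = (m - 5)*(m^2 + 2*m) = m*(m - 5)*(m + 2)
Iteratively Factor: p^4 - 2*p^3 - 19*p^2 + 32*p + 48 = (p + 1)*(p^3 - 3*p^2 - 16*p + 48) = (p - 4)*(p + 1)*(p^2 + p - 12) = (p - 4)*(p - 3)*(p + 1)*(p + 4)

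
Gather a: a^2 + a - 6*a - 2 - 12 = a^2 - 5*a - 14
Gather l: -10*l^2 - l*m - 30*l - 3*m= -10*l^2 + l*(-m - 30) - 3*m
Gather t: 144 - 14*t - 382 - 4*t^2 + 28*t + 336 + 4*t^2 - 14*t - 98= 0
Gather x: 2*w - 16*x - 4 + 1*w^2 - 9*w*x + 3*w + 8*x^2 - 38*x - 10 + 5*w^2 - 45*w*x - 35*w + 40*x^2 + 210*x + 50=6*w^2 - 30*w + 48*x^2 + x*(156 - 54*w) + 36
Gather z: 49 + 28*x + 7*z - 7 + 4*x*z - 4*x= 24*x + z*(4*x + 7) + 42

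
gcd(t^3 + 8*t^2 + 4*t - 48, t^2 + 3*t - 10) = t - 2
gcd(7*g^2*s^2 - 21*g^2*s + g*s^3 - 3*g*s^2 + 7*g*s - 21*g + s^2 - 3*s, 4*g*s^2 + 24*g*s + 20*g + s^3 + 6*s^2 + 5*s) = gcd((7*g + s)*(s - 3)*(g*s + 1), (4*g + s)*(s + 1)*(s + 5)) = 1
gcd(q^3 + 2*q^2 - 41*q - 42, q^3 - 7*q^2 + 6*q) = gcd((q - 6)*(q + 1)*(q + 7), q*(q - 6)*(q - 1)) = q - 6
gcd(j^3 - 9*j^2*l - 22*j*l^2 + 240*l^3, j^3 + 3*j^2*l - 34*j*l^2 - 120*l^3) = j^2 - j*l - 30*l^2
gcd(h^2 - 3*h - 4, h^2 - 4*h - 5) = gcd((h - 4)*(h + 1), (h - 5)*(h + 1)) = h + 1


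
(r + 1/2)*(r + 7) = r^2 + 15*r/2 + 7/2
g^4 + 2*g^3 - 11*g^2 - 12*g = g*(g - 3)*(g + 1)*(g + 4)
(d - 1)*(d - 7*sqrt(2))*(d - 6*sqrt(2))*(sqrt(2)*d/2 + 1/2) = sqrt(2)*d^4/2 - 25*d^3/2 - sqrt(2)*d^3/2 + 25*d^2/2 + 71*sqrt(2)*d^2/2 - 71*sqrt(2)*d/2 + 42*d - 42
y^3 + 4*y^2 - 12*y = y*(y - 2)*(y + 6)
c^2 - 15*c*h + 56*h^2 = (c - 8*h)*(c - 7*h)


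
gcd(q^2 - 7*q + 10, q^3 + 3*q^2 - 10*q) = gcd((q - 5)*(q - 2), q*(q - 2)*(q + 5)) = q - 2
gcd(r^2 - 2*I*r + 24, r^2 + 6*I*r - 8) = r + 4*I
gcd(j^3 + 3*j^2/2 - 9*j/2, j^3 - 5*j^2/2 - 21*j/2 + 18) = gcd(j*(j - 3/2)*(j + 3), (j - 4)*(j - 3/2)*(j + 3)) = j^2 + 3*j/2 - 9/2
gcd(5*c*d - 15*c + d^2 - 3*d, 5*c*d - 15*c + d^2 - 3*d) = 5*c*d - 15*c + d^2 - 3*d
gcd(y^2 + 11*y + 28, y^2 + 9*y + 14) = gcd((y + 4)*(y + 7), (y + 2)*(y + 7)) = y + 7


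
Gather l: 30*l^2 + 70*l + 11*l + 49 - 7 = 30*l^2 + 81*l + 42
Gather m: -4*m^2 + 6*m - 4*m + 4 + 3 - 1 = -4*m^2 + 2*m + 6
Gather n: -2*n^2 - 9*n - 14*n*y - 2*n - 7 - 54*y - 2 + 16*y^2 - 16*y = -2*n^2 + n*(-14*y - 11) + 16*y^2 - 70*y - 9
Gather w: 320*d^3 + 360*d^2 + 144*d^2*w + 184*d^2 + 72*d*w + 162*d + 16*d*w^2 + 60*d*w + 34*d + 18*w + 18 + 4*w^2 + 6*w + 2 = 320*d^3 + 544*d^2 + 196*d + w^2*(16*d + 4) + w*(144*d^2 + 132*d + 24) + 20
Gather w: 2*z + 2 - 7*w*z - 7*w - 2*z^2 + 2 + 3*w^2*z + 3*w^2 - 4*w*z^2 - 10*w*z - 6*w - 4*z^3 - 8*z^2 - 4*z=w^2*(3*z + 3) + w*(-4*z^2 - 17*z - 13) - 4*z^3 - 10*z^2 - 2*z + 4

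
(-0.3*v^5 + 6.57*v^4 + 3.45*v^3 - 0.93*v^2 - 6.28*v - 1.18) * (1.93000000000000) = -0.579*v^5 + 12.6801*v^4 + 6.6585*v^3 - 1.7949*v^2 - 12.1204*v - 2.2774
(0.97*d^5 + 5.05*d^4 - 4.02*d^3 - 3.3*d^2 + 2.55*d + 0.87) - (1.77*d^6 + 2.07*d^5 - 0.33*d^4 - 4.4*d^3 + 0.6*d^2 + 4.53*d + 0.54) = -1.77*d^6 - 1.1*d^5 + 5.38*d^4 + 0.380000000000001*d^3 - 3.9*d^2 - 1.98*d + 0.33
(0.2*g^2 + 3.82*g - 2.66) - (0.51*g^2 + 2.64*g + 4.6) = -0.31*g^2 + 1.18*g - 7.26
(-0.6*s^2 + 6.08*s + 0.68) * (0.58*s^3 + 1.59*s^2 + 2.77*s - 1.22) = -0.348*s^5 + 2.5724*s^4 + 8.3996*s^3 + 18.6548*s^2 - 5.534*s - 0.8296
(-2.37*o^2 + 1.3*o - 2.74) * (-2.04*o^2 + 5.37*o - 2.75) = 4.8348*o^4 - 15.3789*o^3 + 19.0881*o^2 - 18.2888*o + 7.535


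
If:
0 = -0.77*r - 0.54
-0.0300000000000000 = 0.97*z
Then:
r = -0.70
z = -0.03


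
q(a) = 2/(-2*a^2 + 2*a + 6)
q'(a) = 2*(4*a - 2)/(-2*a^2 + 2*a + 6)^2 = (2*a - 1)/(-a^2 + a + 3)^2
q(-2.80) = -0.13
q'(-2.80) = -0.11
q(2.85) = -0.44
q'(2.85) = 0.91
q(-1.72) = -0.60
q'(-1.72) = -1.58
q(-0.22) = 0.37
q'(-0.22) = -0.19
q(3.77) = -0.13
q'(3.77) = 0.12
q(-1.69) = -0.65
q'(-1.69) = -1.83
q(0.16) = 0.32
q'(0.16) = -0.07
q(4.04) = -0.11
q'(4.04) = 0.08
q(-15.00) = 0.00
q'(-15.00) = 0.00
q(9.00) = -0.01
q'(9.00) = 0.00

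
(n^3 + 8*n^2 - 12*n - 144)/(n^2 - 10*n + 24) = (n^2 + 12*n + 36)/(n - 6)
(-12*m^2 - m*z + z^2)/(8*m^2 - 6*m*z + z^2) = (3*m + z)/(-2*m + z)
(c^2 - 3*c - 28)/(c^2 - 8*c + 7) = (c + 4)/(c - 1)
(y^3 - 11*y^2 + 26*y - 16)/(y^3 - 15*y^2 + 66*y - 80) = (y - 1)/(y - 5)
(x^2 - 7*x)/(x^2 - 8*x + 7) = x/(x - 1)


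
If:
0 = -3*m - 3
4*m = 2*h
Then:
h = -2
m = -1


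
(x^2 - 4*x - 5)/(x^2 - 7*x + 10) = (x + 1)/(x - 2)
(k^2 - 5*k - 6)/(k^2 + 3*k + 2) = (k - 6)/(k + 2)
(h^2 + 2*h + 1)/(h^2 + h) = (h + 1)/h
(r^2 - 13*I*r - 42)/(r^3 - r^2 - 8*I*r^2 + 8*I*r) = (r^2 - 13*I*r - 42)/(r*(r^2 - r - 8*I*r + 8*I))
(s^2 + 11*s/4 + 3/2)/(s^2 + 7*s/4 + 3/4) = (s + 2)/(s + 1)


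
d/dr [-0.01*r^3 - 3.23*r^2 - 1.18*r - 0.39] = -0.03*r^2 - 6.46*r - 1.18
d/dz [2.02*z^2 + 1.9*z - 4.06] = 4.04*z + 1.9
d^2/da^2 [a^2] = 2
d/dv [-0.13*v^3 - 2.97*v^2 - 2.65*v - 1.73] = -0.39*v^2 - 5.94*v - 2.65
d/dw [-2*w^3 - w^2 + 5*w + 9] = -6*w^2 - 2*w + 5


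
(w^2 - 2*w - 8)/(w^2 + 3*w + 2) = (w - 4)/(w + 1)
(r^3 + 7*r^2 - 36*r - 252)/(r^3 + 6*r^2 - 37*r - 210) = (r + 6)/(r + 5)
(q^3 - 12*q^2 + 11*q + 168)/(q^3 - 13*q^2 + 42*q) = (q^2 - 5*q - 24)/(q*(q - 6))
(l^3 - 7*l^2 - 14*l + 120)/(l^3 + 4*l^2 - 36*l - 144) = (l - 5)/(l + 6)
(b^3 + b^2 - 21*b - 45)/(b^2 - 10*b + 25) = (b^2 + 6*b + 9)/(b - 5)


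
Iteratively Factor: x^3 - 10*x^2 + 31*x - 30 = (x - 3)*(x^2 - 7*x + 10) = (x - 5)*(x - 3)*(x - 2)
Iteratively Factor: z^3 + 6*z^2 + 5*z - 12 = (z + 3)*(z^2 + 3*z - 4) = (z - 1)*(z + 3)*(z + 4)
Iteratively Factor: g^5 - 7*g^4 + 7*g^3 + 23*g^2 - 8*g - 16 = (g + 1)*(g^4 - 8*g^3 + 15*g^2 + 8*g - 16) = (g - 4)*(g + 1)*(g^3 - 4*g^2 - g + 4) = (g - 4)*(g - 1)*(g + 1)*(g^2 - 3*g - 4) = (g - 4)^2*(g - 1)*(g + 1)*(g + 1)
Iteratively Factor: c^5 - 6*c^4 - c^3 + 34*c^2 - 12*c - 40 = (c + 2)*(c^4 - 8*c^3 + 15*c^2 + 4*c - 20) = (c - 5)*(c + 2)*(c^3 - 3*c^2 + 4) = (c - 5)*(c + 1)*(c + 2)*(c^2 - 4*c + 4) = (c - 5)*(c - 2)*(c + 1)*(c + 2)*(c - 2)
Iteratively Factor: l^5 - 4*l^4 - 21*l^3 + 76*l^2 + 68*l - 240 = (l + 4)*(l^4 - 8*l^3 + 11*l^2 + 32*l - 60) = (l - 3)*(l + 4)*(l^3 - 5*l^2 - 4*l + 20) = (l - 5)*(l - 3)*(l + 4)*(l^2 - 4) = (l - 5)*(l - 3)*(l + 2)*(l + 4)*(l - 2)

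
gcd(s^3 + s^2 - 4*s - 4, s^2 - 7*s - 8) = s + 1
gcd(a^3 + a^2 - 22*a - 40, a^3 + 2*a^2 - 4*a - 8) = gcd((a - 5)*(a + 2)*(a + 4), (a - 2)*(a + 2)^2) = a + 2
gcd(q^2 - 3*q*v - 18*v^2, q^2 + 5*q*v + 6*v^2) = q + 3*v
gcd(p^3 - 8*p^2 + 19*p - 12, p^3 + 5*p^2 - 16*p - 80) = p - 4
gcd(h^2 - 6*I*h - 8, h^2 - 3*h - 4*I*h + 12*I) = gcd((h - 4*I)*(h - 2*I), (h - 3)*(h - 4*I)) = h - 4*I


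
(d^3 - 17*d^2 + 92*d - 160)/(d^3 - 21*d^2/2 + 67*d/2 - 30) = 2*(d - 8)/(2*d - 3)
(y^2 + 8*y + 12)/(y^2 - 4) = (y + 6)/(y - 2)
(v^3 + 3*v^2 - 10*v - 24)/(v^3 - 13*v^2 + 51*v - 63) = (v^2 + 6*v + 8)/(v^2 - 10*v + 21)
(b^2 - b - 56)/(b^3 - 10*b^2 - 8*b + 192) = (b + 7)/(b^2 - 2*b - 24)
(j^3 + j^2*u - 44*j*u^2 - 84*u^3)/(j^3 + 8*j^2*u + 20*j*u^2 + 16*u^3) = (j^2 - j*u - 42*u^2)/(j^2 + 6*j*u + 8*u^2)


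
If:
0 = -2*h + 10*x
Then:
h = 5*x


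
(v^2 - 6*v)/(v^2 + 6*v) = (v - 6)/(v + 6)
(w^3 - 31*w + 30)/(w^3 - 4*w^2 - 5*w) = (w^2 + 5*w - 6)/(w*(w + 1))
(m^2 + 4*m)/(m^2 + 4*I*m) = (m + 4)/(m + 4*I)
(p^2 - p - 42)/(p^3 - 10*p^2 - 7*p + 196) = (p + 6)/(p^2 - 3*p - 28)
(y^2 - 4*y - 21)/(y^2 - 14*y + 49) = (y + 3)/(y - 7)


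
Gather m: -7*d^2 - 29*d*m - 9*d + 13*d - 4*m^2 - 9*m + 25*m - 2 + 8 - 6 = -7*d^2 + 4*d - 4*m^2 + m*(16 - 29*d)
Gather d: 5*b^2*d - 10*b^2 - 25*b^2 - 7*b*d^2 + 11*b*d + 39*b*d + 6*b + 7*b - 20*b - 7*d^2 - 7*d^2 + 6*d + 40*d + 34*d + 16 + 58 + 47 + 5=-35*b^2 - 7*b + d^2*(-7*b - 14) + d*(5*b^2 + 50*b + 80) + 126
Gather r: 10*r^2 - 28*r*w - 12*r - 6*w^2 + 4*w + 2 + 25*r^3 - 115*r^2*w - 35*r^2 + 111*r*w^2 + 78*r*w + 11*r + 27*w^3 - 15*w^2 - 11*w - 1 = 25*r^3 + r^2*(-115*w - 25) + r*(111*w^2 + 50*w - 1) + 27*w^3 - 21*w^2 - 7*w + 1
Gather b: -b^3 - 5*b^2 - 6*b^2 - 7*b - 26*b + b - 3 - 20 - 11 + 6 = -b^3 - 11*b^2 - 32*b - 28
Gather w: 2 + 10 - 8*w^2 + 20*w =-8*w^2 + 20*w + 12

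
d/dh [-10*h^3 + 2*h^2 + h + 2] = -30*h^2 + 4*h + 1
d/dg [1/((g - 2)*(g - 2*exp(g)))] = ((2 - g)*(g - 2*exp(g)) + (g - 2)^2*(2*exp(g) - 1))/((g - 2)^3*(g - 2*exp(g))^2)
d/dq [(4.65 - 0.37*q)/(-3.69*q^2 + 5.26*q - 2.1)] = (-1.3653*q^2 + 34.317*q - 23.682)/(13.6161*q^4 - 38.8188*q^3 + 43.1656*q^2 - 22.092*q + 4.41)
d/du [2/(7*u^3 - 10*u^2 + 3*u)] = 2*(-21*u^2 + 20*u - 3)/(u^2*(7*u^2 - 10*u + 3)^2)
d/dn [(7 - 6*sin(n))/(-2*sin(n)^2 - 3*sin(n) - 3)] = (-12*sin(n)^2 + 28*sin(n) + 39)*cos(n)/(3*sin(n) - cos(2*n) + 4)^2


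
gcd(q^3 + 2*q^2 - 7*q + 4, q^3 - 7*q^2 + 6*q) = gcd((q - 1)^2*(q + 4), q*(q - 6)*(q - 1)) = q - 1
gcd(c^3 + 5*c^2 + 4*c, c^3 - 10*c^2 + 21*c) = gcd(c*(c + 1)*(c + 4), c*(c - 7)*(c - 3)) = c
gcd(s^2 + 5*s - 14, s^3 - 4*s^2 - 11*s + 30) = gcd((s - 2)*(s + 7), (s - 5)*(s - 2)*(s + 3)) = s - 2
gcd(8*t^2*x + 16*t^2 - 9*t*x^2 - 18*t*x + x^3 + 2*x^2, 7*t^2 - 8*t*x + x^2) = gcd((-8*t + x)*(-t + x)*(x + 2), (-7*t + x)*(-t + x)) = -t + x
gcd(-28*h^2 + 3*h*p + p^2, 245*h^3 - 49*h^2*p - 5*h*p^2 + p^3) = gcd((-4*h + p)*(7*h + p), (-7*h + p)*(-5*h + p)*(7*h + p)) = 7*h + p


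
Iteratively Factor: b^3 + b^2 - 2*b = (b - 1)*(b^2 + 2*b) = (b - 1)*(b + 2)*(b)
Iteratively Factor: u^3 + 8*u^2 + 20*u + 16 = (u + 2)*(u^2 + 6*u + 8) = (u + 2)^2*(u + 4)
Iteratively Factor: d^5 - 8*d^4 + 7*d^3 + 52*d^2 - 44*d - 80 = (d - 5)*(d^4 - 3*d^3 - 8*d^2 + 12*d + 16) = (d - 5)*(d - 2)*(d^3 - d^2 - 10*d - 8) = (d - 5)*(d - 4)*(d - 2)*(d^2 + 3*d + 2) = (d - 5)*(d - 4)*(d - 2)*(d + 2)*(d + 1)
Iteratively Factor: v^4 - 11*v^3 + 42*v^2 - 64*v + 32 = (v - 1)*(v^3 - 10*v^2 + 32*v - 32) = (v - 2)*(v - 1)*(v^2 - 8*v + 16) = (v - 4)*(v - 2)*(v - 1)*(v - 4)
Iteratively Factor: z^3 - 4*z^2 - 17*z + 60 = (z - 3)*(z^2 - z - 20) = (z - 5)*(z - 3)*(z + 4)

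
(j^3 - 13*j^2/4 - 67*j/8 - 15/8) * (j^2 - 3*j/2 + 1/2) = j^5 - 19*j^4/4 - 3*j^3 + 145*j^2/16 - 11*j/8 - 15/16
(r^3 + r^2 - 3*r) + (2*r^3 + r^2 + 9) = 3*r^3 + 2*r^2 - 3*r + 9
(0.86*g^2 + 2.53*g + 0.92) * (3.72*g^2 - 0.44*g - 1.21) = 3.1992*g^4 + 9.0332*g^3 + 1.2686*g^2 - 3.4661*g - 1.1132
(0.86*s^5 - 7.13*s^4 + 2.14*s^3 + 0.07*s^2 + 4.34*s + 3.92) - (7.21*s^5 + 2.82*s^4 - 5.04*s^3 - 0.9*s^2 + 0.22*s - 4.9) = -6.35*s^5 - 9.95*s^4 + 7.18*s^3 + 0.97*s^2 + 4.12*s + 8.82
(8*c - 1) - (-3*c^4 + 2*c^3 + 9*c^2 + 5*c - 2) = 3*c^4 - 2*c^3 - 9*c^2 + 3*c + 1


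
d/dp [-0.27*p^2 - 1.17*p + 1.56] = -0.54*p - 1.17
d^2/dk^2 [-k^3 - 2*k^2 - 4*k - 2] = -6*k - 4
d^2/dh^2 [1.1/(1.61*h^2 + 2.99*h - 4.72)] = (-5.70262*h^2 - 10.59058*h + 1.1*(3.22*h + 2.99)*(6.44*h + 5.98) + 16.71824)/(1.61*h^2 + 2.99*h - 4.72)^3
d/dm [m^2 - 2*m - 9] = 2*m - 2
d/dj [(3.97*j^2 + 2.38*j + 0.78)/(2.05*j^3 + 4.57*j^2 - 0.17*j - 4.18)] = (-8.1385*j^4 - 9.758*j^3 - 16.3485*j^2 - 40.3184*j - 9.8158)/(4.2025*j^6 + 18.737*j^5 + 20.1879*j^4 - 18.6918*j^3 - 38.1763*j^2 + 1.4212*j + 17.4724)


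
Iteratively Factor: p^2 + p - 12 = (p - 3)*(p + 4)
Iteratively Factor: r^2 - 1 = (r - 1)*(r + 1)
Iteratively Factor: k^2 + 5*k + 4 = (k + 1)*(k + 4)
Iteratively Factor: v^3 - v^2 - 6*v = (v + 2)*(v^2 - 3*v) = v*(v + 2)*(v - 3)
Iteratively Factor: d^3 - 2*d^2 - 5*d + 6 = (d - 1)*(d^2 - d - 6) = (d - 3)*(d - 1)*(d + 2)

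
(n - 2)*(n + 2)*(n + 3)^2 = n^4 + 6*n^3 + 5*n^2 - 24*n - 36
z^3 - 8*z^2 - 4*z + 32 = (z - 8)*(z - 2)*(z + 2)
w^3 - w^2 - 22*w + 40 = (w - 4)*(w - 2)*(w + 5)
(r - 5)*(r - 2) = r^2 - 7*r + 10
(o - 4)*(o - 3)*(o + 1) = o^3 - 6*o^2 + 5*o + 12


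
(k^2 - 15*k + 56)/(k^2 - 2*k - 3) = (-k^2 + 15*k - 56)/(-k^2 + 2*k + 3)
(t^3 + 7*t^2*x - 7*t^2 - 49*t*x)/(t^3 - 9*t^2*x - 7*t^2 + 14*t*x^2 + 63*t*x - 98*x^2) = t*(t + 7*x)/(t^2 - 9*t*x + 14*x^2)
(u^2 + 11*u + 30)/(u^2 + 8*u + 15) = (u + 6)/(u + 3)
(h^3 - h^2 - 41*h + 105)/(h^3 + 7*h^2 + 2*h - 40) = (h^3 - h^2 - 41*h + 105)/(h^3 + 7*h^2 + 2*h - 40)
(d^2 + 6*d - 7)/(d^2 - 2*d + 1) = (d + 7)/(d - 1)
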